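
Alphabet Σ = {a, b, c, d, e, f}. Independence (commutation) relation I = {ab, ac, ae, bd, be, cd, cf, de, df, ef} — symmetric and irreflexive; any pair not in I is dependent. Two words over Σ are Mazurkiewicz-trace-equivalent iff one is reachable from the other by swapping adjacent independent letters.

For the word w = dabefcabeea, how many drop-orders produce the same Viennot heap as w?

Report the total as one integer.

drop 0:d onto floor
drop 1:a onto {0:d}
drop 2:b onto floor
drop 3:e onto floor
drop 4:f onto {1:a, 2:b}
drop 5:c onto {2:b, 3:e}
drop 6:a onto {4:f}
drop 7:b onto {4:f, 5:c}
drop 8:e onto {5:c}
drop 9:e onto {8:e}
drop 10:a onto {6:a}
ground layer = {0:d, 2:b, 3:e}
drop-orders for the pieces not yet dropped (sum over which currently-grounded one goes next):
  1 to go: {7} 1  {9} 1  {10} 1
  2 to go: {6,10} 1  {7,9} 2  {7,10} 2  {8,9} 1  {9,10} 2
  3 to go: {6,7,10} 3  {6,9,10} 3  {7,8,9} 3  {7,9,10} 6  {8,9,10} 3
  4 to go: {4,6,7,10} 3  {5,7,8,9} 3  {6,7,9,10} 12  {6,8,9,10} 6  {7,8,9,10} 12
  5 to go: {1,4,6,7,10} 3  {3,5,7,8,9} 3  {4,6,7,9,10} 15  {5,7,8,9,10} 15  {6,7,8,9,10} 30
  6 to go: {0,1,4,6,7,10} 3  {1,4,6,7,9,10} 18  {3,5,7,8,9,10} 18  {4,6,7,8,9,10} 45  {5,6,7,8,9,10} 45
  7 to go: {0,1,4,6,7,9,10} 21  {1,4,6,7,8,9,10} 63  {3,5,6,7,8,9,10} 63  {4,5,6,7,8,9,10} 90
  8 to go: {0,1,4,6,7,8,9,10} 84  {1,4,5,6,7,8,9,10} 153  {2,4,5,6,7,8,9,10} 90  {3,4,5,6,7,8,9,10} 153
  9 to go: {0,1,4,5,6,7,8,9,10} 237  {1,2,4,5,6,7,8,9,10} 243  {1,3,4,5,6,7,8,9,10} 306  {2,3,4,5,6,7,8,9,10} 243
  if 0:d drops first: 792 orders
  if 2:b drops first: 543 orders
  if 3:e drops first: 480 orders
heap linearizations: 1815

1815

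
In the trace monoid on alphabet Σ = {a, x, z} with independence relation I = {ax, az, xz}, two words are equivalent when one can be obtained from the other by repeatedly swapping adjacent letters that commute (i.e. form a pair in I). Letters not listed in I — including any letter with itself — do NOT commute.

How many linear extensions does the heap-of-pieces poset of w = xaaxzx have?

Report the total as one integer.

0(x) covers ∅
1(a) covers ∅
2(a) covers 1:a
3(x) covers 0:x
4(z) covers ∅
5(x) covers 3:x
floor of heap: 0:x, 1:a, 4:z
completions by unplaced set U, small U first (add the entries for U minus each lowest piece of U):
  |U|=1: {2}:1  {4}:1  {5}:1
  |U|=2: {1,2}:1  {2,4}:2  {2,5}:2  {3,5}:1  {4,5}:2
  |U|=3: {0,3,5}:1  {1,2,4}:3  {1,2,5}:3  {2,3,5}:3  {2,4,5}:6  {3,4,5}:3
  |U|=4: {0,2,3,5}:4  {0,3,4,5}:4  {1,2,3,5}:6  {1,2,4,5}:12  {2,3,4,5}:12
  start at 0(x): 30
  start at 1(a): 20
  start at 4(z): 10
sum over floor = 60

60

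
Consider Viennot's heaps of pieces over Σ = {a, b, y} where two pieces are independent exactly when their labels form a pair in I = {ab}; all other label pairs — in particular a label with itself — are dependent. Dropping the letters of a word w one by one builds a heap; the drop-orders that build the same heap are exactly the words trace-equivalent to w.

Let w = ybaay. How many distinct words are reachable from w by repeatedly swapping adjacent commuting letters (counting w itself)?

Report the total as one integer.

3

0(y) covers ∅
1(b) covers 0:y
2(a) covers 0:y
3(a) covers 2:a
4(y) covers 1:b, 3:a
floor of heap: 0:y
completions by unplaced set U, small U first (add the entries for U minus each lowest piece of U):
  |U|=1: {4}:1
  |U|=2: {1,4}:1  {3,4}:1
  |U|=3: {1,3,4}:2  {2,3,4}:1
  start at 0(y): 3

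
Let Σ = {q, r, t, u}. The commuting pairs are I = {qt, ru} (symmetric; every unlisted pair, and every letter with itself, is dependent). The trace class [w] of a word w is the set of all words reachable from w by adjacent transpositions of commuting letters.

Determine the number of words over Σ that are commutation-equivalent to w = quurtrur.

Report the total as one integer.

9

#0=q has no predecessor
#1=u depends on [0:q]
#2=u depends on [1:u]
#3=r depends on [0:q]
#4=t depends on [2:u, 3:r]
#5=r depends on [4:t]
#6=u depends on [4:t]
#7=r depends on [5:r]
sources: [0:q]
N(rest) = Σ N(rest − s) over sources s of rest; N(one piece) = 1:
  size 1 → [6]=1  [7]=1
  size 2 → [5,7]=1  [6,7]=2
  size 3 → [5,6,7]=3
  size 4 → [4,5,6,7]=3
  size 5 → [2,4,5,6,7]=3  [3,4,5,6,7]=3
  size 6 → [1,2,4,5,6,7]=3  [2,3,4,5,6,7]=6
  first=0(q) contributes 9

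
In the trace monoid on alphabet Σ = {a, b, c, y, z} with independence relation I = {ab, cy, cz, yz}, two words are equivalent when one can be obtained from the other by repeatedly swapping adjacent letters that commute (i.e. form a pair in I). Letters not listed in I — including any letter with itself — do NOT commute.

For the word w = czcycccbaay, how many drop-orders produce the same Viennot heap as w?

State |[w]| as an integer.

126

0(c) covers ∅
1(z) covers ∅
2(c) covers 0:c
3(y) covers ∅
4(c) covers 2:c
5(c) covers 4:c
6(c) covers 5:c
7(b) covers 1:z, 3:y, 6:c
8(a) covers 1:z, 3:y, 6:c
9(a) covers 8:a
10(y) covers 7:b, 9:a
floor of heap: 0:c, 1:z, 3:y
completions by unplaced set U, small U first (add the entries for U minus each lowest piece of U):
  |U|=1: {10}:1
  |U|=2: {7,10}:1  {9,10}:1
  |U|=3: {7,9,10}:2  {8,9,10}:1
  |U|=4: {7,8,9,10}:3
  |U|=5: {1,7,8,9,10}:3  {3,7,8,9,10}:3  {6,7,8,9,10}:3
  |U|=6: {1,3,7,8,9,10}:6  {1,6,7,8,9,10}:6  {3,6,7,8,9,10}:6  {5,6,7,8,9,10}:3
  |U|=7: {1,3,6,7,8,9,10}:18  {1,5,6,7,8,9,10}:9  {3,5,6,7,8,9,10}:9  {4,5,6,7,8,9,10}:3
  |U|=8: {1,3,5,6,7,8,9,10}:36  {1,4,5,6,7,8,9,10}:12  {2,4,5,6,7,8,9,10}:3  {3,4,5,6,7,8,9,10}:12
  |U|=9: {0,2,4,5,6,7,8,9,10}:3  {1,2,4,5,6,7,8,9,10}:15  {1,3,4,5,6,7,8,9,10}:60  {2,3,4,5,6,7,8,9,10}:15
  start at 0(c): 90
  start at 1(z): 18
  start at 3(y): 18
sum over floor = 126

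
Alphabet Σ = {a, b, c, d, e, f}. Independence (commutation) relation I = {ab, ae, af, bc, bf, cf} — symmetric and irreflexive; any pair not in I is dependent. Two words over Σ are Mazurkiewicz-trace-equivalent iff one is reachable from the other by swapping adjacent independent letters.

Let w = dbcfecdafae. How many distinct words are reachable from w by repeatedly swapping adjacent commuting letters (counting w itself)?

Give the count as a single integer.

drop 0:d onto floor
drop 1:b onto {0:d}
drop 2:c onto {0:d}
drop 3:f onto {0:d}
drop 4:e onto {1:b, 2:c, 3:f}
drop 5:c onto {4:e}
drop 6:d onto {5:c}
drop 7:a onto {6:d}
drop 8:f onto {6:d}
drop 9:a onto {7:a}
drop 10:e onto {8:f}
ground layer = {0:d}
drop-orders for the pieces not yet dropped (sum over which currently-grounded one goes next):
  1 to go: {9} 1  {10} 1
  2 to go: {7,9} 1  {8,10} 1  {9,10} 2
  3 to go: {7,9,10} 3  {8,9,10} 3
  4 to go: {7,8,9,10} 6
  5 to go: {6,7,8,9,10} 6
  6 to go: {5,6,7,8,9,10} 6
  7 to go: {4,5,6,7,8,9,10} 6
  8 to go: {1,4,5,6,7,8,9,10} 6  {2,4,5,6,7,8,9,10} 6  {3,4,5,6,7,8,9,10} 6
  9 to go: {1,2,4,5,6,7,8,9,10} 12  {1,3,4,5,6,7,8,9,10} 12  {2,3,4,5,6,7,8,9,10} 12
  if 0:d drops first: 36 orders

36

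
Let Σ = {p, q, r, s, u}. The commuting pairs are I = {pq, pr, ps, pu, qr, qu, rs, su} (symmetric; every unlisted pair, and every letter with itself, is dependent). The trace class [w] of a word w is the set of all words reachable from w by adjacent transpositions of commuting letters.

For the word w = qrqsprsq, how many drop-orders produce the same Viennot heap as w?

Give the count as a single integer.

drop 0:q onto floor
drop 1:r onto floor
drop 2:q onto {0:q}
drop 3:s onto {2:q}
drop 4:p onto floor
drop 5:r onto {1:r}
drop 6:s onto {3:s}
drop 7:q onto {6:s}
ground layer = {0:q, 1:r, 4:p}
drop-orders for the pieces not yet dropped (sum over which currently-grounded one goes next):
  1 to go: {4} 1  {5} 1  {7} 1
  2 to go: {1,5} 1  {4,5} 2  {4,7} 2  {5,7} 2  {6,7} 1
  3 to go: {1,4,5} 3  {1,5,7} 3  {3,6,7} 1  {4,5,7} 6  {4,6,7} 3  {5,6,7} 3
  4 to go: {1,4,5,7} 12  {1,5,6,7} 6  {2,3,6,7} 1  {3,4,6,7} 4  {3,5,6,7} 4  {4,5,6,7} 12
  5 to go: {0,2,3,6,7} 1  {1,3,5,6,7} 10  {1,4,5,6,7} 30  {2,3,4,6,7} 5  {2,3,5,6,7} 5  {3,4,5,6,7} 20
  6 to go: {0,2,3,4,6,7} 6  {0,2,3,5,6,7} 6  {1,2,3,5,6,7} 15  {1,3,4,5,6,7} 60  {2,3,4,5,6,7} 30
  if 0:q drops first: 105 orders
  if 1:r drops first: 42 orders
  if 4:p drops first: 21 orders
heap linearizations: 168

168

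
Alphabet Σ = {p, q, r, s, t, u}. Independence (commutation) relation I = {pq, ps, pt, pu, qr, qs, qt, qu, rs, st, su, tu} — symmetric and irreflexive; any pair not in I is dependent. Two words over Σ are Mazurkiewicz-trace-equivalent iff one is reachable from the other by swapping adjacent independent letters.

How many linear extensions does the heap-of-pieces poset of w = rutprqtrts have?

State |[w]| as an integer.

540

#0=r has no predecessor
#1=u depends on [0:r]
#2=t depends on [0:r]
#3=p depends on [0:r]
#4=r depends on [1:u, 2:t, 3:p]
#5=q has no predecessor
#6=t depends on [4:r]
#7=r depends on [6:t]
#8=t depends on [7:r]
#9=s has no predecessor
sources: [0:r, 5:q, 9:s]
N(rest) = Σ N(rest − s) over sources s of rest; N(one piece) = 1:
  size 1 → [5]=1  [8]=1  [9]=1
  size 2 → [5,8]=2  [5,9]=2  [7,8]=1  [8,9]=2
  size 3 → [5,7,8]=3  [5,8,9]=6  [6,7,8]=1  [7,8,9]=3
  size 4 → [4,6,7,8]=1  [5,6,7,8]=4  [5,7,8,9]=12  [6,7,8,9]=4
  size 5 → [1,4,6,7,8]=1  [2,4,6,7,8]=1  [3,4,6,7,8]=1  [4,5,6,7,8]=5  [4,6,7,8,9]=5  [5,6,7,8,9]=20
  size 6 → [1,2,4,6,7,8]=2  [1,3,4,6,7,8]=2  [1,4,5,6,7,8]=6  [1,4,6,7,8,9]=6  [2,3,4,6,7,8]=2  [2,4,5,6,7,8]=6  [2,4,6,7,8,9]=6  [3,4,5,6,7,8]=6  [3,4,6,7,8,9]=6  [4,5,6,7,8,9]=30
  size 7 → [1,2,3,4,6,7,8]=6  [1,2,4,5,6,7,8]=14  [1,2,4,6,7,8,9]=14  [1,3,4,5,6,7,8]=14  [1,3,4,6,7,8,9]=14  [1,4,5,6,7,8,9]=42  [2,3,4,5,6,7,8]=14  [2,3,4,6,7,8,9]=14  [2,4,5,6,7,8,9]=42  [3,4,5,6,7,8,9]=42
  size 8 → [0,1,2,3,4,6,7,8]=6  [1,2,3,4,5,6,7,8]=48  [1,2,3,4,6,7,8,9]=48  [1,2,4,5,6,7,8,9]=112  [1,3,4,5,6,7,8,9]=112  [2,3,4,5,6,7,8,9]=112
  first=0(r) contributes 432
  first=5(q) contributes 54
  first=9(s) contributes 54
|[w]| = 540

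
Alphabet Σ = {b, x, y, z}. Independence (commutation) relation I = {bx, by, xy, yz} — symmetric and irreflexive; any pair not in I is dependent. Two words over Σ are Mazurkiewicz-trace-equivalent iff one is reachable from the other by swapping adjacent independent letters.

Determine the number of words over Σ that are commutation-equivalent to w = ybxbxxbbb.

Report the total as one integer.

504

piece 0:y — minimal
piece 1:b — minimal
piece 2:x — minimal
piece 3:b rests on {1:b}
piece 4:x rests on {2:x}
piece 5:x rests on {4:x}
piece 6:b rests on {3:b}
piece 7:b rests on {6:b}
piece 8:b rests on {7:b}
minimal pieces: {0:y, 1:b, 2:x}
ways to finish when only these pieces remain (= sum over removing one remaining piece with nothing left below it):
  1 left: {0}→1  {5}→1  {8}→1
  2 left: {0,5}→2  {0,8}→2  {4,5}→1  {5,8}→2  {7,8}→1
  3 left: {0,4,5}→3  {0,5,8}→6  {0,7,8}→3  {2,4,5}→1  {4,5,8}→3  {5,7,8}→3  {6,7,8}→1
  4 left: {0,2,4,5}→4  {0,4,5,8}→12  {0,5,7,8}→12  {0,6,7,8}→4  {2,4,5,8}→4  {3,6,7,8}→1  {4,5,7,8}→6  {5,6,7,8}→4
  5 left: {0,2,4,5,8}→20  {0,3,6,7,8}→5  {0,4,5,7,8}→30  {0,5,6,7,8}→20  {1,3,6,7,8}→1  {2,4,5,7,8}→10  {3,5,6,7,8}→5  {4,5,6,7,8}→10
  6 left: {0,1,3,6,7,8}→6  {0,2,4,5,7,8}→60  {0,3,5,6,7,8}→30  {0,4,5,6,7,8}→60  {1,3,5,6,7,8}→6  {2,4,5,6,7,8}→20  {3,4,5,6,7,8}→15
  7 left: {0,1,3,5,6,7,8}→42  {0,2,4,5,6,7,8}→140  {0,3,4,5,6,7,8}→105  {1,3,4,5,6,7,8}→21  {2,3,4,5,6,7,8}→35
  placing 0:y first → 56 extensions
  placing 1:b first → 280 extensions
  placing 2:x first → 168 extensions
total linear extensions = 504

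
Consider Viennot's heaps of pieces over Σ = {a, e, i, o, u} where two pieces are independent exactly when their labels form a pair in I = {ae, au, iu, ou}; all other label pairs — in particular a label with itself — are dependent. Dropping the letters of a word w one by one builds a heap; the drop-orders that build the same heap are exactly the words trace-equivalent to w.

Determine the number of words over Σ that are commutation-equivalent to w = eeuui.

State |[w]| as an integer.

#0=e has no predecessor
#1=e depends on [0:e]
#2=u depends on [1:e]
#3=u depends on [2:u]
#4=i depends on [1:e]
sources: [0:e]
N(rest) = Σ N(rest − s) over sources s of rest; N(one piece) = 1:
  size 1 → [3]=1  [4]=1
  size 2 → [2,3]=1  [3,4]=2
  size 3 → [2,3,4]=3
  first=0(e) contributes 3

3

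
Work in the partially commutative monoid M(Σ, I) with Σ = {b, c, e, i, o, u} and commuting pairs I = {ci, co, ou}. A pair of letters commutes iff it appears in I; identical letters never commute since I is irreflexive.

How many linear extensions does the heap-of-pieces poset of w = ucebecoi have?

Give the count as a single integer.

3

0(u) covers ∅
1(c) covers 0:u
2(e) covers 1:c
3(b) covers 2:e
4(e) covers 3:b
5(c) covers 4:e
6(o) covers 4:e
7(i) covers 6:o
floor of heap: 0:u
completions by unplaced set U, small U first (add the entries for U minus each lowest piece of U):
  |U|=1: {5}:1  {7}:1
  |U|=2: {5,7}:2  {6,7}:1
  |U|=3: {5,6,7}:3
  |U|=4: {4,5,6,7}:3
  |U|=5: {3,4,5,6,7}:3
  |U|=6: {2,3,4,5,6,7}:3
  start at 0(u): 3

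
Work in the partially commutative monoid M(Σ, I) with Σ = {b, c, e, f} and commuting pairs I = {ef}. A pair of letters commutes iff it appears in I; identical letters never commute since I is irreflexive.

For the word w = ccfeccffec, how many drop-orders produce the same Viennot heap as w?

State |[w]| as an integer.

0(c) covers ∅
1(c) covers 0:c
2(f) covers 1:c
3(e) covers 1:c
4(c) covers 2:f, 3:e
5(c) covers 4:c
6(f) covers 5:c
7(f) covers 6:f
8(e) covers 5:c
9(c) covers 7:f, 8:e
floor of heap: 0:c
completions by unplaced set U, small U first (add the entries for U minus each lowest piece of U):
  |U|=1: {9}:1
  |U|=2: {7,9}:1  {8,9}:1
  |U|=3: {6,7,9}:1  {7,8,9}:2
  |U|=4: {6,7,8,9}:3
  |U|=5: {5,6,7,8,9}:3
  |U|=6: {4,5,6,7,8,9}:3
  |U|=7: {2,4,5,6,7,8,9}:3  {3,4,5,6,7,8,9}:3
  |U|=8: {2,3,4,5,6,7,8,9}:6
  start at 0(c): 6

6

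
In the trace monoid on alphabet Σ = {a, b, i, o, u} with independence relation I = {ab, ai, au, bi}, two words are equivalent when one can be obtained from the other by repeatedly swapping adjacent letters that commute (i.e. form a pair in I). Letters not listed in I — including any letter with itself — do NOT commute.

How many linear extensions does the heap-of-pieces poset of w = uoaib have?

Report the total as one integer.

drop 0:u onto floor
drop 1:o onto {0:u}
drop 2:a onto {1:o}
drop 3:i onto {1:o}
drop 4:b onto {1:o}
ground layer = {0:u}
drop-orders for the pieces not yet dropped (sum over which currently-grounded one goes next):
  1 to go: {2} 1  {3} 1  {4} 1
  2 to go: {2,3} 2  {2,4} 2  {3,4} 2
  3 to go: {2,3,4} 6
  if 0:u drops first: 6 orders

6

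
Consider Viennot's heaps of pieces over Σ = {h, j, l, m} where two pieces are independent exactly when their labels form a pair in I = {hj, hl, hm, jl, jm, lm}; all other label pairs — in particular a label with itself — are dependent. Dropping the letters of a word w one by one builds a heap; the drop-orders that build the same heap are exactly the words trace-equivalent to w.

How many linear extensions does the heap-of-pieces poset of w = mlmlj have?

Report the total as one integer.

30

#0=m has no predecessor
#1=l has no predecessor
#2=m depends on [0:m]
#3=l depends on [1:l]
#4=j has no predecessor
sources: [0:m, 1:l, 4:j]
N(rest) = Σ N(rest − s) over sources s of rest; N(one piece) = 1:
  size 1 → [2]=1  [3]=1  [4]=1
  size 2 → [0,2]=1  [1,3]=1  [2,3]=2  [2,4]=2  [3,4]=2
  size 3 → [0,2,3]=3  [0,2,4]=3  [1,2,3]=3  [1,3,4]=3  [2,3,4]=6
  first=0(m) contributes 12
  first=1(l) contributes 12
  first=4(j) contributes 6
|[w]| = 30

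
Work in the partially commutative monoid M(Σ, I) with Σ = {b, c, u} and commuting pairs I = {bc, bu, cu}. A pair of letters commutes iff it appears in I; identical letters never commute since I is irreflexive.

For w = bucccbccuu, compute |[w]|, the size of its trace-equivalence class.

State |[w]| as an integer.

2520

piece 0:b — minimal
piece 1:u — minimal
piece 2:c — minimal
piece 3:c rests on {2:c}
piece 4:c rests on {3:c}
piece 5:b rests on {0:b}
piece 6:c rests on {4:c}
piece 7:c rests on {6:c}
piece 8:u rests on {1:u}
piece 9:u rests on {8:u}
minimal pieces: {0:b, 1:u, 2:c}
ways to finish when only these pieces remain (= sum over removing one remaining piece with nothing left below it):
  1 left: {5}→1  {7}→1  {9}→1
  2 left: {0,5}→1  {5,7}→2  {5,9}→2  {6,7}→1  {7,9}→2  {8,9}→1
  3 left: {0,5,7}→3  {0,5,9}→3  {1,8,9}→1  {4,6,7}→1  {5,6,7}→3  {5,7,9}→6  {5,8,9}→3  {6,7,9}→3  {7,8,9}→3
  4 left: {0,5,6,7}→6  {0,5,7,9}→12  {0,5,8,9}→6  {1,5,8,9}→4  {1,7,8,9}→4  {3,4,6,7}→1  {4,5,6,7}→4  {4,6,7,9}→4  {5,6,7,9}→12  {5,7,8,9}→12  {6,7,8,9}→6
  5 left: {0,1,5,8,9}→10  {0,4,5,6,7}→10  {0,5,6,7,9}→30  {0,5,7,8,9}→30  {1,5,7,8,9}→20  {1,6,7,8,9}→10  {2,3,4,6,7}→1  {3,4,5,6,7}→5  {3,4,6,7,9}→5  {4,5,6,7,9}→20  {4,6,7,8,9}→10  {5,6,7,8,9}→30
  6 left: {0,1,5,7,8,9}→60  {0,3,4,5,6,7}→15  {0,4,5,6,7,9}→60  {0,5,6,7,8,9}→90  {1,4,6,7,8,9}→20  {1,5,6,7,8,9}→60  {2,3,4,5,6,7}→6  {2,3,4,6,7,9}→6  {3,4,5,6,7,9}→30  {3,4,6,7,8,9}→15  {4,5,6,7,8,9}→60
  7 left: {0,1,5,6,7,8,9}→210  {0,2,3,4,5,6,7}→21  {0,3,4,5,6,7,9}→105  {0,4,5,6,7,8,9}→210  {1,3,4,6,7,8,9}→35  {1,4,5,6,7,8,9}→140  {2,3,4,5,6,7,9}→42  {2,3,4,6,7,8,9}→21  {3,4,5,6,7,8,9}→105
  8 left: {0,1,4,5,6,7,8,9}→560  {0,2,3,4,5,6,7,9}→168  {0,3,4,5,6,7,8,9}→420  {1,2,3,4,6,7,8,9}→56  {1,3,4,5,6,7,8,9}→280  {2,3,4,5,6,7,8,9}→168
  placing 0:b first → 504 extensions
  placing 1:u first → 756 extensions
  placing 2:c first → 1260 extensions
total linear extensions = 2520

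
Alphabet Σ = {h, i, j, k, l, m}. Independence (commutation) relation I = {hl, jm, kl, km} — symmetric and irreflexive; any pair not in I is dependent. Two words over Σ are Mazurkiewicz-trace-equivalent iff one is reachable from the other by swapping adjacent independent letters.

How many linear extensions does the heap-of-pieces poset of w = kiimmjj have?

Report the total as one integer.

6

#0=k has no predecessor
#1=i depends on [0:k]
#2=i depends on [1:i]
#3=m depends on [2:i]
#4=m depends on [3:m]
#5=j depends on [2:i]
#6=j depends on [5:j]
sources: [0:k]
N(rest) = Σ N(rest − s) over sources s of rest; N(one piece) = 1:
  size 1 → [4]=1  [6]=1
  size 2 → [3,4]=1  [4,6]=2  [5,6]=1
  size 3 → [3,4,6]=3  [4,5,6]=3
  size 4 → [3,4,5,6]=6
  size 5 → [2,3,4,5,6]=6
  first=0(k) contributes 6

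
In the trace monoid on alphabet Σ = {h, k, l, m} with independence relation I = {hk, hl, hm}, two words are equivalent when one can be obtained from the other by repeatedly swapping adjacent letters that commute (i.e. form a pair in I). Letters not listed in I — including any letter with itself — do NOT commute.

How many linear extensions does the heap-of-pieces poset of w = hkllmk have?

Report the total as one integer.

6

piece 0:h — minimal
piece 1:k — minimal
piece 2:l rests on {1:k}
piece 3:l rests on {2:l}
piece 4:m rests on {3:l}
piece 5:k rests on {4:m}
minimal pieces: {0:h, 1:k}
ways to finish when only these pieces remain (= sum over removing one remaining piece with nothing left below it):
  1 left: {0}→1  {5}→1
  2 left: {0,5}→2  {4,5}→1
  3 left: {0,4,5}→3  {3,4,5}→1
  4 left: {0,3,4,5}→4  {2,3,4,5}→1
  placing 0:h first → 1 extensions
  placing 1:k first → 5 extensions
total linear extensions = 6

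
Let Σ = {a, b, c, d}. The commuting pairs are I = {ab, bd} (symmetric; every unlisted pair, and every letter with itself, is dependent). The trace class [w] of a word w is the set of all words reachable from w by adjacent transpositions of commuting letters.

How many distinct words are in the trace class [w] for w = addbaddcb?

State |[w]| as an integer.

7

#0=a has no predecessor
#1=d depends on [0:a]
#2=d depends on [1:d]
#3=b has no predecessor
#4=a depends on [2:d]
#5=d depends on [4:a]
#6=d depends on [5:d]
#7=c depends on [3:b, 6:d]
#8=b depends on [7:c]
sources: [0:a, 3:b]
N(rest) = Σ N(rest − s) over sources s of rest; N(one piece) = 1:
  size 1 → [8]=1
  size 2 → [7,8]=1
  size 3 → [3,7,8]=1  [6,7,8]=1
  size 4 → [3,6,7,8]=2  [5,6,7,8]=1
  size 5 → [3,5,6,7,8]=3  [4,5,6,7,8]=1
  size 6 → [2,4,5,6,7,8]=1  [3,4,5,6,7,8]=4
  size 7 → [1,2,4,5,6,7,8]=1  [2,3,4,5,6,7,8]=5
  first=0(a) contributes 6
  first=3(b) contributes 1
|[w]| = 7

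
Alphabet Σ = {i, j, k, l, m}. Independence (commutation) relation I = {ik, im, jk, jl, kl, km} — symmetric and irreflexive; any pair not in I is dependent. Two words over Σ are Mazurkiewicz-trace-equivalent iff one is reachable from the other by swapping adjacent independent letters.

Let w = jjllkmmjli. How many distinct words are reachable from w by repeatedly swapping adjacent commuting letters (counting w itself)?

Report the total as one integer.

120

#0=j has no predecessor
#1=j depends on [0:j]
#2=l has no predecessor
#3=l depends on [2:l]
#4=k has no predecessor
#5=m depends on [1:j, 3:l]
#6=m depends on [5:m]
#7=j depends on [6:m]
#8=l depends on [6:m]
#9=i depends on [7:j, 8:l]
sources: [0:j, 2:l, 4:k]
N(rest) = Σ N(rest − s) over sources s of rest; N(one piece) = 1:
  size 1 → [4]=1  [9]=1
  size 2 → [4,9]=2  [7,9]=1  [8,9]=1
  size 3 → [4,7,9]=3  [4,8,9]=3  [7,8,9]=2
  size 4 → [4,7,8,9]=8  [6,7,8,9]=2
  size 5 → [4,6,7,8,9]=10  [5,6,7,8,9]=2
  size 6 → [1,5,6,7,8,9]=2  [3,5,6,7,8,9]=2  [4,5,6,7,8,9]=12
  size 7 → [0,1,5,6,7,8,9]=2  [1,3,5,6,7,8,9]=4  [1,4,5,6,7,8,9]=14  [2,3,5,6,7,8,9]=2  [3,4,5,6,7,8,9]=14
  size 8 → [0,1,3,5,6,7,8,9]=6  [0,1,4,5,6,7,8,9]=16  [1,2,3,5,6,7,8,9]=6  [1,3,4,5,6,7,8,9]=32  [2,3,4,5,6,7,8,9]=16
  first=0(j) contributes 54
  first=2(l) contributes 54
  first=4(k) contributes 12
|[w]| = 120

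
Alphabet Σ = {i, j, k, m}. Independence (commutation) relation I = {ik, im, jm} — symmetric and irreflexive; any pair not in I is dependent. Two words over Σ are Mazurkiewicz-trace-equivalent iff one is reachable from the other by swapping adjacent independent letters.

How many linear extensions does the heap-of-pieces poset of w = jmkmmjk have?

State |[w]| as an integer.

6

piece 0:j — minimal
piece 1:m — minimal
piece 2:k rests on {0:j, 1:m}
piece 3:m rests on {2:k}
piece 4:m rests on {3:m}
piece 5:j rests on {2:k}
piece 6:k rests on {4:m, 5:j}
minimal pieces: {0:j, 1:m}
ways to finish when only these pieces remain (= sum over removing one remaining piece with nothing left below it):
  1 left: {6}→1
  2 left: {4,6}→1  {5,6}→1
  3 left: {3,4,6}→1  {4,5,6}→2
  4 left: {3,4,5,6}→3
  5 left: {2,3,4,5,6}→3
  placing 0:j first → 3 extensions
  placing 1:m first → 3 extensions
total linear extensions = 6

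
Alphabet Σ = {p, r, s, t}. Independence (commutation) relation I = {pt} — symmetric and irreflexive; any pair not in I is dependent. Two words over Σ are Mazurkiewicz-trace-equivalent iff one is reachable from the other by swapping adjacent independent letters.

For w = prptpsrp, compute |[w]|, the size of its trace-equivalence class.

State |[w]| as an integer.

3

piece 0:p — minimal
piece 1:r rests on {0:p}
piece 2:p rests on {1:r}
piece 3:t rests on {1:r}
piece 4:p rests on {2:p}
piece 5:s rests on {3:t, 4:p}
piece 6:r rests on {5:s}
piece 7:p rests on {6:r}
minimal pieces: {0:p}
ways to finish when only these pieces remain (= sum over removing one remaining piece with nothing left below it):
  1 left: {7}→1
  2 left: {6,7}→1
  3 left: {5,6,7}→1
  4 left: {3,5,6,7}→1  {4,5,6,7}→1
  5 left: {2,4,5,6,7}→1  {3,4,5,6,7}→2
  6 left: {2,3,4,5,6,7}→3
  placing 0:p first → 3 extensions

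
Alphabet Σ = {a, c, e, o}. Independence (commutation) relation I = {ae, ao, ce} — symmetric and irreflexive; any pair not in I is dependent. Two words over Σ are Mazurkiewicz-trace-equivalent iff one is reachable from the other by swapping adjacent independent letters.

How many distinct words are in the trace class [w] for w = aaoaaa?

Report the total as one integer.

6

#0=a has no predecessor
#1=a depends on [0:a]
#2=o has no predecessor
#3=a depends on [1:a]
#4=a depends on [3:a]
#5=a depends on [4:a]
sources: [0:a, 2:o]
N(rest) = Σ N(rest − s) over sources s of rest; N(one piece) = 1:
  size 1 → [2]=1  [5]=1
  size 2 → [2,5]=2  [4,5]=1
  size 3 → [2,4,5]=3  [3,4,5]=1
  size 4 → [1,3,4,5]=1  [2,3,4,5]=4
  first=0(a) contributes 5
  first=2(o) contributes 1
|[w]| = 6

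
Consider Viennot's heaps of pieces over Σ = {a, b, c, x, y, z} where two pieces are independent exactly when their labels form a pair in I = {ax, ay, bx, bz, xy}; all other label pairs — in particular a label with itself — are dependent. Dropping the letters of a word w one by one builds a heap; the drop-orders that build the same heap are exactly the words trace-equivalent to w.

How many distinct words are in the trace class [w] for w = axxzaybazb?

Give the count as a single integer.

12

#0=a has no predecessor
#1=x has no predecessor
#2=x depends on [1:x]
#3=z depends on [0:a, 2:x]
#4=a depends on [3:z]
#5=y depends on [3:z]
#6=b depends on [4:a, 5:y]
#7=a depends on [6:b]
#8=z depends on [7:a]
#9=b depends on [7:a]
sources: [0:a, 1:x]
N(rest) = Σ N(rest − s) over sources s of rest; N(one piece) = 1:
  size 1 → [8]=1  [9]=1
  size 2 → [8,9]=2
  size 3 → [7,8,9]=2
  size 4 → [6,7,8,9]=2
  size 5 → [4,6,7,8,9]=2  [5,6,7,8,9]=2
  size 6 → [4,5,6,7,8,9]=4
  size 7 → [3,4,5,6,7,8,9]=4
  size 8 → [0,3,4,5,6,7,8,9]=4  [2,3,4,5,6,7,8,9]=4
  first=0(a) contributes 4
  first=1(x) contributes 8
|[w]| = 12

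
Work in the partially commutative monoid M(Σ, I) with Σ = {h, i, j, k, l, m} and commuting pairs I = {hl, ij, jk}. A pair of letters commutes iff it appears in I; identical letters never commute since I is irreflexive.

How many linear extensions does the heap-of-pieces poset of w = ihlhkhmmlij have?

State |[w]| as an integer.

6

drop 0:i onto floor
drop 1:h onto {0:i}
drop 2:l onto {0:i}
drop 3:h onto {1:h}
drop 4:k onto {2:l, 3:h}
drop 5:h onto {4:k}
drop 6:m onto {5:h}
drop 7:m onto {6:m}
drop 8:l onto {7:m}
drop 9:i onto {8:l}
drop 10:j onto {8:l}
ground layer = {0:i}
drop-orders for the pieces not yet dropped (sum over which currently-grounded one goes next):
  1 to go: {9} 1  {10} 1
  2 to go: {9,10} 2
  3 to go: {8,9,10} 2
  4 to go: {7,8,9,10} 2
  5 to go: {6,7,8,9,10} 2
  6 to go: {5,6,7,8,9,10} 2
  7 to go: {4,5,6,7,8,9,10} 2
  8 to go: {2,4,5,6,7,8,9,10} 2  {3,4,5,6,7,8,9,10} 2
  9 to go: {1,3,4,5,6,7,8,9,10} 2  {2,3,4,5,6,7,8,9,10} 4
  if 0:i drops first: 6 orders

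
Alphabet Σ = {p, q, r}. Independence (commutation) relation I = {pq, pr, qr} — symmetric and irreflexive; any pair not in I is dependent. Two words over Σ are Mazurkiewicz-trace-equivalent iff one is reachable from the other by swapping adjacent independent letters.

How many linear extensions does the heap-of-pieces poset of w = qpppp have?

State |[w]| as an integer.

piece 0:q — minimal
piece 1:p — minimal
piece 2:p rests on {1:p}
piece 3:p rests on {2:p}
piece 4:p rests on {3:p}
minimal pieces: {0:q, 1:p}
ways to finish when only these pieces remain (= sum over removing one remaining piece with nothing left below it):
  1 left: {0}→1  {4}→1
  2 left: {0,4}→2  {3,4}→1
  3 left: {0,3,4}→3  {2,3,4}→1
  placing 0:q first → 1 extensions
  placing 1:p first → 4 extensions
total linear extensions = 5

5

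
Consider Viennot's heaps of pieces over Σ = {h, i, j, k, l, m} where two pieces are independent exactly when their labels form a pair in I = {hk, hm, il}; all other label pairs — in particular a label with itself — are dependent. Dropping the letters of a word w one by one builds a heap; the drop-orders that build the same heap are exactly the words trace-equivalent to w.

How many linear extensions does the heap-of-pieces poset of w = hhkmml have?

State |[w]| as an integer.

10

0(h) covers ∅
1(h) covers 0:h
2(k) covers ∅
3(m) covers 2:k
4(m) covers 3:m
5(l) covers 1:h, 4:m
floor of heap: 0:h, 2:k
completions by unplaced set U, small U first (add the entries for U minus each lowest piece of U):
  |U|=1: {5}:1
  |U|=2: {1,5}:1  {4,5}:1
  |U|=3: {0,1,5}:1  {1,4,5}:2  {3,4,5}:1
  |U|=4: {0,1,4,5}:3  {1,3,4,5}:3  {2,3,4,5}:1
  start at 0(h): 4
  start at 2(k): 6
sum over floor = 10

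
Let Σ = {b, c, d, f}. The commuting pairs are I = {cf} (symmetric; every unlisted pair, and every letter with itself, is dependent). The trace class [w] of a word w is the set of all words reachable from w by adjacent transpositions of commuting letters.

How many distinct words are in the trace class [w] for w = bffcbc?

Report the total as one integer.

3

piece 0:b — minimal
piece 1:f rests on {0:b}
piece 2:f rests on {1:f}
piece 3:c rests on {0:b}
piece 4:b rests on {2:f, 3:c}
piece 5:c rests on {4:b}
minimal pieces: {0:b}
ways to finish when only these pieces remain (= sum over removing one remaining piece with nothing left below it):
  1 left: {5}→1
  2 left: {4,5}→1
  3 left: {2,4,5}→1  {3,4,5}→1
  4 left: {1,2,4,5}→1  {2,3,4,5}→2
  placing 0:b first → 3 extensions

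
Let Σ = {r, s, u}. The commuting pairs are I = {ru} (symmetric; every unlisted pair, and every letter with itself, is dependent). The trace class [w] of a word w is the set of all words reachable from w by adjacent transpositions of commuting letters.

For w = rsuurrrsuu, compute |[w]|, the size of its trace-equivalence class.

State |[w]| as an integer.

10

#0=r has no predecessor
#1=s depends on [0:r]
#2=u depends on [1:s]
#3=u depends on [2:u]
#4=r depends on [1:s]
#5=r depends on [4:r]
#6=r depends on [5:r]
#7=s depends on [3:u, 6:r]
#8=u depends on [7:s]
#9=u depends on [8:u]
sources: [0:r]
N(rest) = Σ N(rest − s) over sources s of rest; N(one piece) = 1:
  size 1 → [9]=1
  size 2 → [8,9]=1
  size 3 → [7,8,9]=1
  size 4 → [3,7,8,9]=1  [6,7,8,9]=1
  size 5 → [2,3,7,8,9]=1  [3,6,7,8,9]=2  [5,6,7,8,9]=1
  size 6 → [2,3,6,7,8,9]=3  [3,5,6,7,8,9]=3  [4,5,6,7,8,9]=1
  size 7 → [2,3,5,6,7,8,9]=6  [3,4,5,6,7,8,9]=4
  size 8 → [2,3,4,5,6,7,8,9]=10
  first=0(r) contributes 10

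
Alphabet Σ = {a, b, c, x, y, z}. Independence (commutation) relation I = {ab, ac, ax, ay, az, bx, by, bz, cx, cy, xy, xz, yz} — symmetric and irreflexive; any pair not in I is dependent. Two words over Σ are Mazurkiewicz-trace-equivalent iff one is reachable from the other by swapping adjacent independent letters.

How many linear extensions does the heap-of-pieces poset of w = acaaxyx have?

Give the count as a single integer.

#0=a has no predecessor
#1=c has no predecessor
#2=a depends on [0:a]
#3=a depends on [2:a]
#4=x has no predecessor
#5=y has no predecessor
#6=x depends on [4:x]
sources: [0:a, 1:c, 4:x, 5:y]
N(rest) = Σ N(rest − s) over sources s of rest; N(one piece) = 1:
  size 1 → [1]=1  [3]=1  [5]=1  [6]=1
  size 2 → [1,3]=2  [1,5]=2  [1,6]=2  [2,3]=1  [3,5]=2  [3,6]=2  [4,6]=1  [5,6]=2
  size 3 → [0,2,3]=1  [1,2,3]=3  [1,3,5]=6  [1,3,6]=6  [1,4,6]=3  [1,5,6]=6  [2,3,5]=3  [2,3,6]=3  [3,4,6]=3  [3,5,6]=6  [4,5,6]=3
  size 4 → [0,1,2,3]=4  [0,2,3,5]=4  [0,2,3,6]=4  [1,2,3,5]=12  [1,2,3,6]=12  [1,3,4,6]=12  [1,3,5,6]=24  [1,4,5,6]=12  [2,3,4,6]=6  [2,3,5,6]=12  [3,4,5,6]=12
  size 5 → [0,1,2,3,5]=20  [0,1,2,3,6]=20  [0,2,3,4,6]=10  [0,2,3,5,6]=20  [1,2,3,4,6]=30  [1,2,3,5,6]=60  [1,3,4,5,6]=60  [2,3,4,5,6]=30
  first=0(a) contributes 180
  first=1(c) contributes 60
  first=4(x) contributes 120
  first=5(y) contributes 60
|[w]| = 420

420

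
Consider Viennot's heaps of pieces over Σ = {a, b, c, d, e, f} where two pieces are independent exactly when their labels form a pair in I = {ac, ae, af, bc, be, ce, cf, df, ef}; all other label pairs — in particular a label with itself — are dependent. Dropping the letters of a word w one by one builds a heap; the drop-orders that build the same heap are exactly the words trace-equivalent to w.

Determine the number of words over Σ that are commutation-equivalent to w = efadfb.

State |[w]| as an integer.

20

#0=e has no predecessor
#1=f has no predecessor
#2=a has no predecessor
#3=d depends on [0:e, 2:a]
#4=f depends on [1:f]
#5=b depends on [3:d, 4:f]
sources: [0:e, 1:f, 2:a]
N(rest) = Σ N(rest − s) over sources s of rest; N(one piece) = 1:
  size 1 → [5]=1
  size 2 → [3,5]=1  [4,5]=1
  size 3 → [0,3,5]=1  [1,4,5]=1  [2,3,5]=1  [3,4,5]=2
  size 4 → [0,2,3,5]=2  [0,3,4,5]=3  [1,3,4,5]=3  [2,3,4,5]=3
  first=0(e) contributes 6
  first=1(f) contributes 8
  first=2(a) contributes 6
|[w]| = 20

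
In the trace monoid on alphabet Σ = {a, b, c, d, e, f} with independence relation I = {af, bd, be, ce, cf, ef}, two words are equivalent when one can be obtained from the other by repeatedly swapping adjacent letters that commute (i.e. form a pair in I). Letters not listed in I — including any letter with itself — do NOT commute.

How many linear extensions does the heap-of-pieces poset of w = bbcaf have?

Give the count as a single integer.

drop 0:b onto floor
drop 1:b onto {0:b}
drop 2:c onto {1:b}
drop 3:a onto {2:c}
drop 4:f onto {1:b}
ground layer = {0:b}
drop-orders for the pieces not yet dropped (sum over which currently-grounded one goes next):
  1 to go: {3} 1  {4} 1
  2 to go: {2,3} 1  {3,4} 2
  3 to go: {2,3,4} 3
  if 0:b drops first: 3 orders

3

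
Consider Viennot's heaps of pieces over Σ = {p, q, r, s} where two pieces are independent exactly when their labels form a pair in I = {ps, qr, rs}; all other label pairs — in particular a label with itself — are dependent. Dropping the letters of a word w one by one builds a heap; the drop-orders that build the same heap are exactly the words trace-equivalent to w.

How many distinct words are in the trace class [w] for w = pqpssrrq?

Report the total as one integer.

#0=p has no predecessor
#1=q depends on [0:p]
#2=p depends on [1:q]
#3=s depends on [1:q]
#4=s depends on [3:s]
#5=r depends on [2:p]
#6=r depends on [5:r]
#7=q depends on [2:p, 4:s]
sources: [0:p]
N(rest) = Σ N(rest − s) over sources s of rest; N(one piece) = 1:
  size 1 → [6]=1  [7]=1
  size 2 → [4,7]=1  [5,6]=1  [6,7]=2
  size 3 → [3,4,7]=1  [4,6,7]=3  [5,6,7]=3
  size 4 → [2,5,6,7]=3  [3,4,6,7]=4  [4,5,6,7]=6
  size 5 → [2,4,5,6,7]=9  [3,4,5,6,7]=10
  size 6 → [2,3,4,5,6,7]=19
  first=0(p) contributes 19

19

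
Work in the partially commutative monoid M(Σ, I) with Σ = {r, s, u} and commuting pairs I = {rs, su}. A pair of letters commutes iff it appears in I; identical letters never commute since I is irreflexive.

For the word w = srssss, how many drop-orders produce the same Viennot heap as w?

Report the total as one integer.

0(s) covers ∅
1(r) covers ∅
2(s) covers 0:s
3(s) covers 2:s
4(s) covers 3:s
5(s) covers 4:s
floor of heap: 0:s, 1:r
completions by unplaced set U, small U first (add the entries for U minus each lowest piece of U):
  |U|=1: {1}:1  {5}:1
  |U|=2: {1,5}:2  {4,5}:1
  |U|=3: {1,4,5}:3  {3,4,5}:1
  |U|=4: {1,3,4,5}:4  {2,3,4,5}:1
  start at 0(s): 5
  start at 1(r): 1
sum over floor = 6

6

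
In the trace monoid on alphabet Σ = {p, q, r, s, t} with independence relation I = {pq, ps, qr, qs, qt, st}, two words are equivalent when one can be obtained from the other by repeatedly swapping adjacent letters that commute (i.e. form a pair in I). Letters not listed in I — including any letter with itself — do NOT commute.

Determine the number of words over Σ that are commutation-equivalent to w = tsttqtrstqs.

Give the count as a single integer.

825

0(t) covers ∅
1(s) covers ∅
2(t) covers 0:t
3(t) covers 2:t
4(q) covers ∅
5(t) covers 3:t
6(r) covers 1:s, 5:t
7(s) covers 6:r
8(t) covers 6:r
9(q) covers 4:q
10(s) covers 7:s
floor of heap: 0:t, 1:s, 4:q
completions by unplaced set U, small U first (add the entries for U minus each lowest piece of U):
  |U|=1: {8}:1  {9}:1  {10}:1
  |U|=2: {4,9}:1  {7,10}:1  {8,9}:2  {8,10}:2  {9,10}:2
  |U|=3: {4,8,9}:3  {4,9,10}:3  {7,8,10}:3  {7,9,10}:3  {8,9,10}:6
  |U|=4: {4,7,9,10}:6  {4,8,9,10}:12  {6,7,8,10}:3  {7,8,9,10}:12
  |U|=5: {1,6,7,8,10}:3  {4,7,8,9,10}:30  {5,6,7,8,10}:3  {6,7,8,9,10}:15
  |U|=6: {1,5,6,7,8,10}:6  {1,6,7,8,9,10}:18  {3,5,6,7,8,10}:3  {4,6,7,8,9,10}:45  {5,6,7,8,9,10}:18
  |U|=7: {1,3,5,6,7,8,10}:9  {1,4,6,7,8,9,10}:63  {1,5,6,7,8,9,10}:42  {2,3,5,6,7,8,10}:3  {3,5,6,7,8,9,10}:21  {4,5,6,7,8,9,10}:63
  |U|=8: {0,2,3,5,6,7,8,10}:3  {1,2,3,5,6,7,8,10}:12  {1,3,5,6,7,8,9,10}:72  {1,4,5,6,7,8,9,10}:168  {2,3,5,6,7,8,9,10}:24  {3,4,5,6,7,8,9,10}:84
  |U|=9: {0,1,2,3,5,6,7,8,10}:15  {0,2,3,5,6,7,8,9,10}:27  {1,2,3,5,6,7,8,9,10}:108  {1,3,4,5,6,7,8,9,10}:324  {2,3,4,5,6,7,8,9,10}:108
  start at 0(t): 540
  start at 1(s): 135
  start at 4(q): 150
sum over floor = 825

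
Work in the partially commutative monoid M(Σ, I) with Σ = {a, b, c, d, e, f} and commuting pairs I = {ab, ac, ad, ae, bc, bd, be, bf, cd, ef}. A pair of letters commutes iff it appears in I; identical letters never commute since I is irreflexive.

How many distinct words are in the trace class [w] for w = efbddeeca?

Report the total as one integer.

0(e) covers ∅
1(f) covers ∅
2(b) covers ∅
3(d) covers 0:e, 1:f
4(d) covers 3:d
5(e) covers 4:d
6(e) covers 5:e
7(c) covers 6:e
8(a) covers 1:f
floor of heap: 0:e, 1:f, 2:b
completions by unplaced set U, small U first (add the entries for U minus each lowest piece of U):
  |U|=1: {2}:1  {7}:1  {8}:1
  |U|=2: {2,7}:2  {2,8}:2  {6,7}:1  {7,8}:2
  |U|=3: {2,6,7}:3  {2,7,8}:6  {5,6,7}:1  {6,7,8}:3
  |U|=4: {2,5,6,7}:4  {2,6,7,8}:12  {4,5,6,7}:1  {5,6,7,8}:4
  |U|=5: {2,4,5,6,7}:5  {2,5,6,7,8}:20  {3,4,5,6,7}:1  {4,5,6,7,8}:5
  |U|=6: {0,3,4,5,6,7}:1  {2,3,4,5,6,7}:6  {2,4,5,6,7,8}:30  {3,4,5,6,7,8}:6
  |U|=7: {0,2,3,4,5,6,7}:7  {0,3,4,5,6,7,8}:7  {1,3,4,5,6,7,8}:6  {2,3,4,5,6,7,8}:42
  start at 0(e): 48
  start at 1(f): 56
  start at 2(b): 13
sum over floor = 117

117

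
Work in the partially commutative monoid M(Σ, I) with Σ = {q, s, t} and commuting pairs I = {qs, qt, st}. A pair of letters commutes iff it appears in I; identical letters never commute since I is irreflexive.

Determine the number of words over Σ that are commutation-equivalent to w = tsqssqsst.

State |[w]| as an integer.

drop 0:t onto floor
drop 1:s onto floor
drop 2:q onto floor
drop 3:s onto {1:s}
drop 4:s onto {3:s}
drop 5:q onto {2:q}
drop 6:s onto {4:s}
drop 7:s onto {6:s}
drop 8:t onto {0:t}
ground layer = {0:t, 1:s, 2:q}
drop-orders for the pieces not yet dropped (sum over which currently-grounded one goes next):
  1 to go: {5} 1  {7} 1  {8} 1
  2 to go: {0,8} 1  {2,5} 1  {5,7} 2  {5,8} 2  {6,7} 1  {7,8} 2
  3 to go: {0,5,8} 3  {0,7,8} 3  {2,5,7} 3  {2,5,8} 3  {4,6,7} 1  {5,6,7} 3  {5,7,8} 6  {6,7,8} 3
  4 to go: {0,2,5,8} 6  {0,5,7,8} 12  {0,6,7,8} 6  {2,5,6,7} 6  {2,5,7,8} 12  {3,4,6,7} 1  {4,5,6,7} 4  {4,6,7,8} 4  {5,6,7,8} 12
  5 to go: {0,2,5,7,8} 30  {0,4,6,7,8} 10  {0,5,6,7,8} 30  {1,3,4,6,7} 1  {2,4,5,6,7} 10  {2,5,6,7,8} 30  {3,4,5,6,7} 5  {3,4,6,7,8} 5  {4,5,6,7,8} 20
  6 to go: {0,2,5,6,7,8} 90  {0,3,4,6,7,8} 15  {0,4,5,6,7,8} 60  {1,3,4,5,6,7} 6  {1,3,4,6,7,8} 6  {2,3,4,5,6,7} 15  {2,4,5,6,7,8} 60  {3,4,5,6,7,8} 30
  7 to go: {0,1,3,4,6,7,8} 21  {0,2,4,5,6,7,8} 210  {0,3,4,5,6,7,8} 105  {1,2,3,4,5,6,7} 21  {1,3,4,5,6,7,8} 42  {2,3,4,5,6,7,8} 105
  if 0:t drops first: 168 orders
  if 1:s drops first: 420 orders
  if 2:q drops first: 168 orders
heap linearizations: 756

756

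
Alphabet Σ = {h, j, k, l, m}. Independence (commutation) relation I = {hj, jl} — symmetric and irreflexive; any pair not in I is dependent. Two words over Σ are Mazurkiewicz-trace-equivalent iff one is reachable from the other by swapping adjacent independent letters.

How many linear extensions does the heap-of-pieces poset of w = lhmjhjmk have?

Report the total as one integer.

#0=l has no predecessor
#1=h depends on [0:l]
#2=m depends on [1:h]
#3=j depends on [2:m]
#4=h depends on [2:m]
#5=j depends on [3:j]
#6=m depends on [4:h, 5:j]
#7=k depends on [6:m]
sources: [0:l]
N(rest) = Σ N(rest − s) over sources s of rest; N(one piece) = 1:
  size 1 → [7]=1
  size 2 → [6,7]=1
  size 3 → [4,6,7]=1  [5,6,7]=1
  size 4 → [3,5,6,7]=1  [4,5,6,7]=2
  size 5 → [3,4,5,6,7]=3
  size 6 → [2,3,4,5,6,7]=3
  first=0(l) contributes 3

3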